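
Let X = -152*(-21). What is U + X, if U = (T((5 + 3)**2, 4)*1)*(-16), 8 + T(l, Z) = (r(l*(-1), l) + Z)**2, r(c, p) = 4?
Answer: 2296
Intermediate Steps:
X = 3192
T(l, Z) = -8 + (4 + Z)**2
U = -896 (U = ((-8 + (4 + 4)**2)*1)*(-16) = ((-8 + 8**2)*1)*(-16) = ((-8 + 64)*1)*(-16) = (56*1)*(-16) = 56*(-16) = -896)
U + X = -896 + 3192 = 2296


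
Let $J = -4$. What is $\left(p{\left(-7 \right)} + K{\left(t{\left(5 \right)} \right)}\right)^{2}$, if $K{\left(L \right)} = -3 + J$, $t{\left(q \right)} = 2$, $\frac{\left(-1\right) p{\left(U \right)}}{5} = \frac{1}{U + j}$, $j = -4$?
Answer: $\frac{5184}{121} \approx 42.843$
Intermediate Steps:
$p{\left(U \right)} = - \frac{5}{-4 + U}$ ($p{\left(U \right)} = - \frac{5}{U - 4} = - \frac{5}{-4 + U}$)
$K{\left(L \right)} = -7$ ($K{\left(L \right)} = -3 - 4 = -7$)
$\left(p{\left(-7 \right)} + K{\left(t{\left(5 \right)} \right)}\right)^{2} = \left(- \frac{5}{-4 - 7} - 7\right)^{2} = \left(- \frac{5}{-11} - 7\right)^{2} = \left(\left(-5\right) \left(- \frac{1}{11}\right) - 7\right)^{2} = \left(\frac{5}{11} - 7\right)^{2} = \left(- \frac{72}{11}\right)^{2} = \frac{5184}{121}$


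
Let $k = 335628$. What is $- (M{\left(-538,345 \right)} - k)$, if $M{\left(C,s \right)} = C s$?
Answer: $521238$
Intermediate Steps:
$- (M{\left(-538,345 \right)} - k) = - (\left(-538\right) 345 - 335628) = - (-185610 - 335628) = \left(-1\right) \left(-521238\right) = 521238$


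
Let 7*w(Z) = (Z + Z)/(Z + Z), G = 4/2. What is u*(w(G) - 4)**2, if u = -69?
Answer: -50301/49 ≈ -1026.6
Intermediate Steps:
G = 2 (G = 4*(1/2) = 2)
w(Z) = 1/7 (w(Z) = ((Z + Z)/(Z + Z))/7 = ((2*Z)/((2*Z)))/7 = ((2*Z)*(1/(2*Z)))/7 = (1/7)*1 = 1/7)
u*(w(G) - 4)**2 = -69*(1/7 - 4)**2 = -69*(-27/7)**2 = -69*729/49 = -50301/49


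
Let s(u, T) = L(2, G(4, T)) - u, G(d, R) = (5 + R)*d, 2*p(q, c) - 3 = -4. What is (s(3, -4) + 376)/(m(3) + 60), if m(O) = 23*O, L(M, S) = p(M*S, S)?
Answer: 745/258 ≈ 2.8876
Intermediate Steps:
p(q, c) = -1/2 (p(q, c) = 3/2 + (1/2)*(-4) = 3/2 - 2 = -1/2)
G(d, R) = d*(5 + R)
L(M, S) = -1/2
s(u, T) = -1/2 - u
(s(3, -4) + 376)/(m(3) + 60) = ((-1/2 - 1*3) + 376)/(23*3 + 60) = ((-1/2 - 3) + 376)/(69 + 60) = (-7/2 + 376)/129 = (745/2)*(1/129) = 745/258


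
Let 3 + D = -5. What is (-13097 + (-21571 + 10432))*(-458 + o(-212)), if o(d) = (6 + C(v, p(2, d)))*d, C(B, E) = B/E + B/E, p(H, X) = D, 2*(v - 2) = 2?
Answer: 38074756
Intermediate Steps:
v = 3 (v = 2 + (½)*2 = 2 + 1 = 3)
D = -8 (D = -3 - 5 = -8)
p(H, X) = -8
C(B, E) = 2*B/E
o(d) = 21*d/4 (o(d) = (6 + 2*3/(-8))*d = (6 + 2*3*(-⅛))*d = (6 - ¾)*d = 21*d/4)
(-13097 + (-21571 + 10432))*(-458 + o(-212)) = (-13097 + (-21571 + 10432))*(-458 + (21/4)*(-212)) = (-13097 - 11139)*(-458 - 1113) = -24236*(-1571) = 38074756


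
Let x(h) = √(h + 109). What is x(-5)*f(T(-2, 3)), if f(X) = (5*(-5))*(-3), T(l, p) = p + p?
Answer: 150*√26 ≈ 764.85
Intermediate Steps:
T(l, p) = 2*p
f(X) = 75 (f(X) = -25*(-3) = 75)
x(h) = √(109 + h)
x(-5)*f(T(-2, 3)) = √(109 - 5)*75 = √104*75 = (2*√26)*75 = 150*√26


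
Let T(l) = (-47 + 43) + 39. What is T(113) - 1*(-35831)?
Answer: 35866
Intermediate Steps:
T(l) = 35 (T(l) = -4 + 39 = 35)
T(113) - 1*(-35831) = 35 - 1*(-35831) = 35 + 35831 = 35866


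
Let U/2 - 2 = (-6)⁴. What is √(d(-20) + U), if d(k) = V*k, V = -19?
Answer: 4*√186 ≈ 54.553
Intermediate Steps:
d(k) = -19*k
U = 2596 (U = 4 + 2*(-6)⁴ = 4 + 2*1296 = 4 + 2592 = 2596)
√(d(-20) + U) = √(-19*(-20) + 2596) = √(380 + 2596) = √2976 = 4*√186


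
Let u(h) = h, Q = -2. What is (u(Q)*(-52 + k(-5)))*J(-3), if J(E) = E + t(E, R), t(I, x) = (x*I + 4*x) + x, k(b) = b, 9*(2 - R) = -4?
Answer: 646/3 ≈ 215.33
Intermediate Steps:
R = 22/9 (R = 2 - ⅑*(-4) = 2 + 4/9 = 22/9 ≈ 2.4444)
t(I, x) = 5*x + I*x (t(I, x) = (I*x + 4*x) + x = (4*x + I*x) + x = 5*x + I*x)
J(E) = 110/9 + 31*E/9 (J(E) = E + 22*(5 + E)/9 = E + (110/9 + 22*E/9) = 110/9 + 31*E/9)
(u(Q)*(-52 + k(-5)))*J(-3) = (-2*(-52 - 5))*(110/9 + (31/9)*(-3)) = (-2*(-57))*(110/9 - 31/3) = 114*(17/9) = 646/3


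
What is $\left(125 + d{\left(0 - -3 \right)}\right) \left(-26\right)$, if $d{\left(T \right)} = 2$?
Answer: $-3302$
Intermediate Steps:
$\left(125 + d{\left(0 - -3 \right)}\right) \left(-26\right) = \left(125 + 2\right) \left(-26\right) = 127 \left(-26\right) = -3302$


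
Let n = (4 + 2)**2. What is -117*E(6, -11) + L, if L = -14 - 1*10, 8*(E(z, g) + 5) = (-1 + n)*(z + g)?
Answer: 24963/8 ≈ 3120.4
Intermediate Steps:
n = 36 (n = 6**2 = 36)
E(z, g) = -5 + 35*g/8 + 35*z/8 (E(z, g) = -5 + ((-1 + 36)*(z + g))/8 = -5 + (35*(g + z))/8 = -5 + (35*g + 35*z)/8 = -5 + (35*g/8 + 35*z/8) = -5 + 35*g/8 + 35*z/8)
L = -24 (L = -14 - 10 = -24)
-117*E(6, -11) + L = -117*(-5 + (35/8)*(-11) + (35/8)*6) - 24 = -117*(-5 - 385/8 + 105/4) - 24 = -117*(-215/8) - 24 = 25155/8 - 24 = 24963/8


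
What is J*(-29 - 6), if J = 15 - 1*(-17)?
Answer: -1120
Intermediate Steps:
J = 32 (J = 15 + 17 = 32)
J*(-29 - 6) = 32*(-29 - 6) = 32*(-35) = -1120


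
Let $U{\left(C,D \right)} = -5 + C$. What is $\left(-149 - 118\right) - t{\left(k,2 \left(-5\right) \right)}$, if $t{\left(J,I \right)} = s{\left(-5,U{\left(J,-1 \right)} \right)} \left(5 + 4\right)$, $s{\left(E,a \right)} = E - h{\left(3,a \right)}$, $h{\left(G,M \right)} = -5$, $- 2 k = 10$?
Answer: $-267$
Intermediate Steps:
$k = -5$ ($k = \left(- \frac{1}{2}\right) 10 = -5$)
$s{\left(E,a \right)} = 5 + E$ ($s{\left(E,a \right)} = E - -5 = E + 5 = 5 + E$)
$t{\left(J,I \right)} = 0$ ($t{\left(J,I \right)} = \left(5 - 5\right) \left(5 + 4\right) = 0 \cdot 9 = 0$)
$\left(-149 - 118\right) - t{\left(k,2 \left(-5\right) \right)} = \left(-149 - 118\right) - 0 = \left(-149 - 118\right) + 0 = -267 + 0 = -267$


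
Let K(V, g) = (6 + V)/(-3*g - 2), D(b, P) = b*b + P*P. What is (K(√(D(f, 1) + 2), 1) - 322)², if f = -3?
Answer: 2611468/25 + 6464*√3/25 ≈ 1.0491e+5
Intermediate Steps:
D(b, P) = P² + b² (D(b, P) = b² + P² = P² + b²)
K(V, g) = (6 + V)/(-2 - 3*g)
(K(√(D(f, 1) + 2), 1) - 322)² = ((-6 - √((1² + (-3)²) + 2))/(2 + 3*1) - 322)² = ((-6 - √((1 + 9) + 2))/(2 + 3) - 322)² = ((-6 - √(10 + 2))/5 - 322)² = ((-6 - √12)/5 - 322)² = ((-6 - 2*√3)/5 - 322)² = ((-6/5 - 2*√3/5) - 322)² = (-1616/5 - 2*√3/5)²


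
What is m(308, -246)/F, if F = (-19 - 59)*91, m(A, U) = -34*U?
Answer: -1394/1183 ≈ -1.1784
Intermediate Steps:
F = -7098 (F = -78*91 = -7098)
m(308, -246)/F = -34*(-246)/(-7098) = 8364*(-1/7098) = -1394/1183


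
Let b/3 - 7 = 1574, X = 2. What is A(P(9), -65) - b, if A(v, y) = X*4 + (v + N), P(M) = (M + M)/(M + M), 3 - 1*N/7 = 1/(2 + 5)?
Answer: -4714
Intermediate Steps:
N = 20 (N = 21 - 7/(2 + 5) = 21 - 7/7 = 21 - 7*⅐ = 21 - 1 = 20)
P(M) = 1 (P(M) = (2*M)/((2*M)) = (2*M)*(1/(2*M)) = 1)
A(v, y) = 28 + v (A(v, y) = 2*4 + (v + 20) = 8 + (20 + v) = 28 + v)
b = 4743 (b = 21 + 3*1574 = 21 + 4722 = 4743)
A(P(9), -65) - b = (28 + 1) - 1*4743 = 29 - 4743 = -4714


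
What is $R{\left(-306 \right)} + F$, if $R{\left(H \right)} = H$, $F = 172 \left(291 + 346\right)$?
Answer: $109258$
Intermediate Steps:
$F = 109564$ ($F = 172 \cdot 637 = 109564$)
$R{\left(-306 \right)} + F = -306 + 109564 = 109258$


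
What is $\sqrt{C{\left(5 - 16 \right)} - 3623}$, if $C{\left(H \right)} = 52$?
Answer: $i \sqrt{3571} \approx 59.758 i$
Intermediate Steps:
$\sqrt{C{\left(5 - 16 \right)} - 3623} = \sqrt{52 - 3623} = \sqrt{-3571} = i \sqrt{3571}$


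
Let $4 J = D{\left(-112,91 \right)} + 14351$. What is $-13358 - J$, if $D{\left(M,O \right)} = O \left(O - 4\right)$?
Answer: $-18925$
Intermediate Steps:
$D{\left(M,O \right)} = O \left(-4 + O\right)$
$J = 5567$ ($J = \frac{91 \left(-4 + 91\right) + 14351}{4} = \frac{91 \cdot 87 + 14351}{4} = \frac{7917 + 14351}{4} = \frac{1}{4} \cdot 22268 = 5567$)
$-13358 - J = -13358 - 5567 = -18925$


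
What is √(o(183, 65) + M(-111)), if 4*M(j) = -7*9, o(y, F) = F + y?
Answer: √929/2 ≈ 15.240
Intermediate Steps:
M(j) = -63/4 (M(j) = (-7*9)/4 = (¼)*(-63) = -63/4)
√(o(183, 65) + M(-111)) = √((65 + 183) - 63/4) = √(248 - 63/4) = √(929/4) = √929/2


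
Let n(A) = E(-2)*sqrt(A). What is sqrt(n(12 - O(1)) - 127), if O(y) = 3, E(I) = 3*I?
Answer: I*sqrt(145) ≈ 12.042*I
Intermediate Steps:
n(A) = -6*sqrt(A) (n(A) = (3*(-2))*sqrt(A) = -6*sqrt(A))
sqrt(n(12 - O(1)) - 127) = sqrt(-6*sqrt(12 - 1*3) - 127) = sqrt(-6*sqrt(12 - 3) - 127) = sqrt(-6*sqrt(9) - 127) = sqrt(-6*3 - 127) = sqrt(-18 - 127) = sqrt(-145) = I*sqrt(145)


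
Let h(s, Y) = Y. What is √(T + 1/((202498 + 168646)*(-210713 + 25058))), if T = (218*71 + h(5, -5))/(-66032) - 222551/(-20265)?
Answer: 7*√165174005855047545377251634312115/27441691410256260 ≈ 3.2784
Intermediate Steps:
T = 2054561041/191162640 (T = (218*71 - 5)/(-66032) - 222551/(-20265) = (15478 - 5)*(-1/66032) - 222551*(-1/20265) = 15473*(-1/66032) + 31793/2895 = -15473/66032 + 31793/2895 = 2054561041/191162640 ≈ 10.748)
√(T + 1/((202498 + 168646)*(-210713 + 25058))) = √(2054561041/191162640 + 1/((202498 + 168646)*(-210713 + 25058))) = √(2054561041/191162640 + 1/(371144*(-185655))) = √(2054561041/191162640 + 1/(-68904739320)) = √(2054561041/191162640 - 1/68904739320) = √(1179741607891180579/109766765641025040) = 7*√165174005855047545377251634312115/27441691410256260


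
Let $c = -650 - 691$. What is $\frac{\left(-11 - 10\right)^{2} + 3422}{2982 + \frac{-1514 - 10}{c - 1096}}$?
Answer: $\frac{9414131}{7268658} \approx 1.2952$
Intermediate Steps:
$c = -1341$
$\frac{\left(-11 - 10\right)^{2} + 3422}{2982 + \frac{-1514 - 10}{c - 1096}} = \frac{\left(-11 - 10\right)^{2} + 3422}{2982 + \frac{-1514 - 10}{-1341 - 1096}} = \frac{\left(-21\right)^{2} + 3422}{2982 - \frac{1524}{-2437}} = \frac{441 + 3422}{2982 - - \frac{1524}{2437}} = \frac{3863}{2982 + \frac{1524}{2437}} = \frac{3863}{\frac{7268658}{2437}} = 3863 \cdot \frac{2437}{7268658} = \frac{9414131}{7268658}$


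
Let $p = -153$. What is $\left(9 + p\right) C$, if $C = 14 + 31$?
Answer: $-6480$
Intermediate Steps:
$C = 45$
$\left(9 + p\right) C = \left(9 - 153\right) 45 = \left(-144\right) 45 = -6480$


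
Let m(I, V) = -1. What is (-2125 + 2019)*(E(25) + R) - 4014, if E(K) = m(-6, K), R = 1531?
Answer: -166194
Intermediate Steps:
E(K) = -1
(-2125 + 2019)*(E(25) + R) - 4014 = (-2125 + 2019)*(-1 + 1531) - 4014 = -106*1530 - 4014 = -162180 - 4014 = -166194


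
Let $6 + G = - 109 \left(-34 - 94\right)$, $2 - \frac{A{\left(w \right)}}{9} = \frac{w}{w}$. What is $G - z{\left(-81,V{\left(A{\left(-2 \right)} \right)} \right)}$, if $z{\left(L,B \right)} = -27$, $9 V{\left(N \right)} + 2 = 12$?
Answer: $13973$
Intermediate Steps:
$A{\left(w \right)} = 9$ ($A{\left(w \right)} = 18 - 9 \frac{w}{w} = 18 - 9 = 9$)
$V{\left(N \right)} = \frac{10}{9}$ ($V{\left(N \right)} = - \frac{2}{9} + \frac{1}{9} \cdot 12 = - \frac{2}{9} + \frac{4}{3} = \frac{10}{9}$)
$G = 13946$ ($G = -6 - 109 \left(-34 - 94\right) = -6 - -13952 = -6 + 13952 = 13946$)
$G - z{\left(-81,V{\left(A{\left(-2 \right)} \right)} \right)} = 13946 - -27 = 13946 + 27 = 13973$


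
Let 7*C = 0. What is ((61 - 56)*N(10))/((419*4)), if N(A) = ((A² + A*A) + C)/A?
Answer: 25/419 ≈ 0.059666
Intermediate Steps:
C = 0 (C = (⅐)*0 = 0)
N(A) = 2*A (N(A) = ((A² + A*A) + 0)/A = ((A² + A²) + 0)/A = (2*A² + 0)/A = (2*A²)/A = 2*A)
((61 - 56)*N(10))/((419*4)) = ((61 - 56)*(2*10))/((419*4)) = (5*20)/1676 = 100*(1/1676) = 25/419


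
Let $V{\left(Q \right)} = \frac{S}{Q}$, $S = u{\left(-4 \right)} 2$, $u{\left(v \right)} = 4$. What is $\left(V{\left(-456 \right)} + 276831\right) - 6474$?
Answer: $\frac{15410348}{57} \approx 2.7036 \cdot 10^{5}$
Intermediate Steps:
$S = 8$ ($S = 4 \cdot 2 = 8$)
$V{\left(Q \right)} = \frac{8}{Q}$
$\left(V{\left(-456 \right)} + 276831\right) - 6474 = \left(\frac{8}{-456} + 276831\right) - 6474 = \left(8 \left(- \frac{1}{456}\right) + 276831\right) - 6474 = \left(- \frac{1}{57} + 276831\right) - 6474 = \frac{15779366}{57} - 6474 = \frac{15410348}{57}$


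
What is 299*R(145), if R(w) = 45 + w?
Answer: 56810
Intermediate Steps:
299*R(145) = 299*(45 + 145) = 299*190 = 56810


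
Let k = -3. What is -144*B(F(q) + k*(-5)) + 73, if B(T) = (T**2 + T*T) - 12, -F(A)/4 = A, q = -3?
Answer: -208151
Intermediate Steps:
F(A) = -4*A
B(T) = -12 + 2*T**2 (B(T) = (T**2 + T**2) - 12 = 2*T**2 - 12 = -12 + 2*T**2)
-144*B(F(q) + k*(-5)) + 73 = -144*(-12 + 2*(-4*(-3) - 3*(-5))**2) + 73 = -144*(-12 + 2*(12 + 15)**2) + 73 = -144*(-12 + 2*27**2) + 73 = -144*(-12 + 2*729) + 73 = -144*(-12 + 1458) + 73 = -144*1446 + 73 = -208224 + 73 = -208151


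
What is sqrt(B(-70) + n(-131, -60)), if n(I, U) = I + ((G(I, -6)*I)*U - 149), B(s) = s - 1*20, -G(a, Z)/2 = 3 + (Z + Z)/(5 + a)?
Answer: I*sqrt(2402330)/7 ≈ 221.42*I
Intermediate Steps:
G(a, Z) = -6 - 4*Z/(5 + a) (G(a, Z) = -2*(3 + (Z + Z)/(5 + a)) = -2*(3 + (2*Z)/(5 + a)) = -2*(3 + 2*Z/(5 + a)) = -6 - 4*Z/(5 + a))
B(s) = -20 + s (B(s) = s - 20 = -20 + s)
n(I, U) = -149 + I + 2*I*U*(-3 - 3*I)/(5 + I) (n(I, U) = I + (((2*(-15 - 3*I - 2*(-6))/(5 + I))*I)*U - 149) = I + (((2*(-15 - 3*I + 12)/(5 + I))*I)*U - 149) = I + (((2*(-3 - 3*I)/(5 + I))*I)*U - 149) = I + ((2*I*(-3 - 3*I)/(5 + I))*U - 149) = I + (2*I*U*(-3 - 3*I)/(5 + I) - 149) = I + (-149 + 2*I*U*(-3 - 3*I)/(5 + I)) = -149 + I + 2*I*U*(-3 - 3*I)/(5 + I))
sqrt(B(-70) + n(-131, -60)) = sqrt((-20 - 70) + ((-149 - 131)*(5 - 131) - 6*(-131)*(-60)*(1 - 131))/(5 - 131)) = sqrt(-90 + (-280*(-126) - 6*(-131)*(-60)*(-130))/(-126)) = sqrt(-90 - (35280 + 6130800)/126) = sqrt(-90 - 1/126*6166080) = sqrt(-90 - 342560/7) = sqrt(-343190/7) = I*sqrt(2402330)/7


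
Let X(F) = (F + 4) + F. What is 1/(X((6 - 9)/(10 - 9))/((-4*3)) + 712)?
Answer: 6/4273 ≈ 0.0014042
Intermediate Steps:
X(F) = 4 + 2*F (X(F) = (4 + F) + F = 4 + 2*F)
1/(X((6 - 9)/(10 - 9))/((-4*3)) + 712) = 1/((4 + 2*((6 - 9)/(10 - 9)))/((-4*3)) + 712) = 1/((4 + 2*(-3/1))/(-12) + 712) = 1/((4 + 2*(-3*1))*(-1/12) + 712) = 1/((4 + 2*(-3))*(-1/12) + 712) = 1/((4 - 6)*(-1/12) + 712) = 1/(-2*(-1/12) + 712) = 1/(⅙ + 712) = 1/(4273/6) = 6/4273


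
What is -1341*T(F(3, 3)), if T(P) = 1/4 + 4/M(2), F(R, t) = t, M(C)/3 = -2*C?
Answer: 447/4 ≈ 111.75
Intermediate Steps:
M(C) = -6*C (M(C) = 3*(-2*C) = -6*C)
T(P) = -1/12 (T(P) = 1/4 + 4/((-6*2)) = 1*(¼) + 4/(-12) = ¼ + 4*(-1/12) = ¼ - ⅓ = -1/12)
-1341*T(F(3, 3)) = -1341*(-1/12) = 447/4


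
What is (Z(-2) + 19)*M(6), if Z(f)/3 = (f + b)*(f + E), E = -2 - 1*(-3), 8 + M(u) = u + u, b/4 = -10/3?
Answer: 260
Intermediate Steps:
b = -40/3 (b = 4*(-10/3) = -40/3 ≈ -13.333)
M(u) = -8 + 2*u (M(u) = -8 + (u + u) = -8 + 2*u)
E = 1 (E = -2 + 3 = 1)
Z(f) = 3*(1 + f)*(-40/3 + f) (Z(f) = 3*((f - 40/3)*(f + 1)) = 3*((-40/3 + f)*(1 + f)) = 3*((1 + f)*(-40/3 + f)) = 3*(1 + f)*(-40/3 + f))
(Z(-2) + 19)*M(6) = ((-40 - 37*(-2) + 3*(-2)²) + 19)*(-8 + 2*6) = ((-40 + 74 + 3*4) + 19)*(-8 + 12) = ((-40 + 74 + 12) + 19)*4 = (46 + 19)*4 = 65*4 = 260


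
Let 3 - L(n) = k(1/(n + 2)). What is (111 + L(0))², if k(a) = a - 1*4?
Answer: 55225/4 ≈ 13806.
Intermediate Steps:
k(a) = -4 + a (k(a) = a - 4 = -4 + a)
L(n) = 7 - 1/(2 + n) (L(n) = 3 - (-4 + 1/(n + 2)) = 3 - (-4 + 1/(2 + n)) = 3 + (4 - 1/(2 + n)) = 7 - 1/(2 + n))
(111 + L(0))² = (111 + (13 + 7*0)/(2 + 0))² = (111 + (13 + 0)/2)² = (111 + (½)*13)² = (111 + 13/2)² = (235/2)² = 55225/4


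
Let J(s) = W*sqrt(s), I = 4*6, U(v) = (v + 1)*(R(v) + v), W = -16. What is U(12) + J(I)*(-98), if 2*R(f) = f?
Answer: 234 + 3136*sqrt(6) ≈ 7915.6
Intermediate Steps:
R(f) = f/2
U(v) = 3*v*(1 + v)/2 (U(v) = (v + 1)*(v/2 + v) = (1 + v)*(3*v/2) = 3*v*(1 + v)/2)
I = 24
J(s) = -16*sqrt(s)
U(12) + J(I)*(-98) = (3/2)*12*(1 + 12) - 32*sqrt(6)*(-98) = (3/2)*12*13 - 32*sqrt(6)*(-98) = 234 - 32*sqrt(6)*(-98) = 234 + 3136*sqrt(6)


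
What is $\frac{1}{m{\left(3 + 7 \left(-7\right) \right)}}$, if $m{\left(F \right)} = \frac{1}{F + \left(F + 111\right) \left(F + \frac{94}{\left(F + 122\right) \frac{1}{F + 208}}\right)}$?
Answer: $\frac{189771}{19} \approx 9988.0$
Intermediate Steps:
$m{\left(F \right)} = \frac{1}{F + \left(111 + F\right) \left(F + \frac{94 \left(208 + F\right)}{122 + F}\right)}$ ($m{\left(F \right)} = \frac{1}{F + \left(111 + F\right) \left(F + \frac{94}{\left(122 + F\right) \frac{1}{208 + F}}\right)} = \frac{1}{F + \left(111 + F\right) \left(F + \frac{94}{\frac{1}{208 + F} \left(122 + F\right)}\right)} = \frac{1}{F + \left(111 + F\right) \left(F + 94 \frac{208 + F}{122 + F}\right)} = \frac{1}{F + \left(111 + F\right) \left(F + \frac{94 \left(208 + F\right)}{122 + F}\right)}$)
$\frac{1}{m{\left(3 + 7 \left(-7\right) \right)}} = \frac{1}{\frac{1}{2170272 + \left(3 + 7 \left(-7\right)\right)^{3} + 328 \left(3 + 7 \left(-7\right)\right)^{2} + 43650 \left(3 + 7 \left(-7\right)\right)} \left(122 + \left(3 + 7 \left(-7\right)\right)\right)} = \frac{1}{\frac{1}{2170272 + \left(3 - 49\right)^{3} + 328 \left(3 - 49\right)^{2} + 43650 \left(3 - 49\right)} \left(122 + \left(3 - 49\right)\right)} = \frac{1}{\frac{1}{2170272 + \left(-46\right)^{3} + 328 \left(-46\right)^{2} + 43650 \left(-46\right)} \left(122 - 46\right)} = \frac{1}{\frac{1}{2170272 - 97336 + 328 \cdot 2116 - 2007900} \cdot 76} = \frac{1}{\frac{1}{2170272 - 97336 + 694048 - 2007900} \cdot 76} = \frac{1}{\frac{1}{759084} \cdot 76} = \frac{1}{\frac{19}{189771}} = \frac{189771}{19}$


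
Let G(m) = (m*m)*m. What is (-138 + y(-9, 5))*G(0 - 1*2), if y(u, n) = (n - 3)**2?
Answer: 1072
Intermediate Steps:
G(m) = m**3 (G(m) = m**2*m = m**3)
y(u, n) = (-3 + n)**2
(-138 + y(-9, 5))*G(0 - 1*2) = (-138 + (-3 + 5)**2)*(0 - 1*2)**3 = (-138 + 2**2)*(0 - 2)**3 = (-138 + 4)*(-2)**3 = -134*(-8) = 1072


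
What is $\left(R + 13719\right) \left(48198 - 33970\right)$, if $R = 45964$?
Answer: $849169724$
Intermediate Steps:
$\left(R + 13719\right) \left(48198 - 33970\right) = \left(45964 + 13719\right) \left(48198 - 33970\right) = 59683 \cdot 14228 = 849169724$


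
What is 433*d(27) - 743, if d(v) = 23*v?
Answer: 268150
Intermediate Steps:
433*d(27) - 743 = 433*(23*27) - 743 = 433*621 - 743 = 268893 - 743 = 268150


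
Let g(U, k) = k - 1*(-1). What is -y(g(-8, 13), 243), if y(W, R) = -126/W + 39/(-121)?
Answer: 1128/121 ≈ 9.3223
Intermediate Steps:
g(U, k) = 1 + k (g(U, k) = k + 1 = 1 + k)
y(W, R) = -39/121 - 126/W (y(W, R) = -126/W + 39*(-1/121) = -126/W - 39/121 = -39/121 - 126/W)
-y(g(-8, 13), 243) = -(-39/121 - 126/(1 + 13)) = -(-39/121 - 126/14) = -(-39/121 - 126*1/14) = -(-39/121 - 9) = -1*(-1128/121) = 1128/121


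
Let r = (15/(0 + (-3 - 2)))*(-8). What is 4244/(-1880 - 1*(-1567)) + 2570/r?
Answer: 351277/3756 ≈ 93.524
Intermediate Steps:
r = 24 (r = (15/(0 - 5))*(-8) = (15/(-5))*(-8) = -1/5*15*(-8) = -3*(-8) = 24)
4244/(-1880 - 1*(-1567)) + 2570/r = 4244/(-1880 - 1*(-1567)) + 2570/24 = 4244/(-1880 + 1567) + 2570*(1/24) = 4244/(-313) + 1285/12 = 4244*(-1/313) + 1285/12 = -4244/313 + 1285/12 = 351277/3756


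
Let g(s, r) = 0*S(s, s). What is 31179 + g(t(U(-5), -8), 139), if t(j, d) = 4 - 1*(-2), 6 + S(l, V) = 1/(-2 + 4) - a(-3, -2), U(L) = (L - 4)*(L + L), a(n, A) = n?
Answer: 31179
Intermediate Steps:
U(L) = 2*L*(-4 + L) (U(L) = (-4 + L)*(2*L) = 2*L*(-4 + L))
S(l, V) = -5/2 (S(l, V) = -6 + (1/(-2 + 4) - 1*(-3)) = -6 + (1/2 + 3) = -6 + (½ + 3) = -6 + 7/2 = -5/2)
t(j, d) = 6 (t(j, d) = 4 + 2 = 6)
g(s, r) = 0 (g(s, r) = 0*(-5/2) = 0)
31179 + g(t(U(-5), -8), 139) = 31179 + 0 = 31179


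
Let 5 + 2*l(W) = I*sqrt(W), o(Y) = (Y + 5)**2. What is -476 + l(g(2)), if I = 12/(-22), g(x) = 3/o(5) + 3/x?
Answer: -957/2 - 9*sqrt(17)/110 ≈ -478.84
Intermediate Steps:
o(Y) = (5 + Y)**2
g(x) = 3/100 + 3/x (g(x) = 3/((5 + 5)**2) + 3/x = 3/(10**2) + 3/x = 3/100 + 3/x)
I = -6/11 (I = 12*(-1/22) = -6/11 ≈ -0.54545)
l(W) = -5/2 - 3*sqrt(W)/11 (l(W) = -5/2 + (-6*sqrt(W)/11)/2 = -5/2 - 3*sqrt(W)/11)
-476 + l(g(2)) = -476 + (-5/2 - 3*sqrt(3/100 + 3/2)/11) = -476 + (-5/2 - 9*sqrt(17)/110) = -957/2 - 9*sqrt(17)/110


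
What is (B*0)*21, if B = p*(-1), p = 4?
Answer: 0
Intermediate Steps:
B = -4 (B = 4*(-1) = -4)
(B*0)*21 = -4*0*21 = 0*21 = 0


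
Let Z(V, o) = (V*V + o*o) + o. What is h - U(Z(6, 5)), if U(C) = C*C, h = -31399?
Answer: -35755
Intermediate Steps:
Z(V, o) = o + V**2 + o**2 (Z(V, o) = (V**2 + o**2) + o = o + V**2 + o**2)
U(C) = C**2
h - U(Z(6, 5)) = -31399 - (5 + 6**2 + 5**2)**2 = -31399 - (5 + 36 + 25)**2 = -31399 - 1*66**2 = -31399 - 1*4356 = -31399 - 4356 = -35755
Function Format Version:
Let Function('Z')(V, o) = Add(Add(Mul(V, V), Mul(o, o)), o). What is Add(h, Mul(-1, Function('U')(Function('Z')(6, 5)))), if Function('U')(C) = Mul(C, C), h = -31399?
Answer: -35755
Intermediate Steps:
Function('Z')(V, o) = Add(o, Pow(V, 2), Pow(o, 2)) (Function('Z')(V, o) = Add(Add(Pow(V, 2), Pow(o, 2)), o) = Add(o, Pow(V, 2), Pow(o, 2)))
Function('U')(C) = Pow(C, 2)
Add(h, Mul(-1, Function('U')(Function('Z')(6, 5)))) = Add(-31399, Mul(-1, Pow(Add(5, Pow(6, 2), Pow(5, 2)), 2))) = Add(-31399, Mul(-1, Pow(Add(5, 36, 25), 2))) = Add(-31399, Mul(-1, Pow(66, 2))) = Add(-31399, Mul(-1, 4356)) = Add(-31399, -4356) = -35755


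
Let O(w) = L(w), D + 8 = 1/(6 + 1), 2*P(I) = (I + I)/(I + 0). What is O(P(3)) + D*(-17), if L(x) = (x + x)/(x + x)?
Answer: 942/7 ≈ 134.57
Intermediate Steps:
P(I) = 1 (P(I) = ((I + I)/(I + 0))/2 = ((2*I)/I)/2 = (1/2)*2 = 1)
L(x) = 1 (L(x) = (2*x)/((2*x)) = (2*x)*(1/(2*x)) = 1)
D = -55/7 (D = -8 + 1/(6 + 1) = -8 + 1/7 = -55/7 ≈ -7.8571)
O(w) = 1
O(P(3)) + D*(-17) = 1 - 55/7*(-17) = 1 + 935/7 = 942/7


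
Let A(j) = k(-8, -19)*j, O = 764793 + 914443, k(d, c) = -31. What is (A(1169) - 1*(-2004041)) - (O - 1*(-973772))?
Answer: -685206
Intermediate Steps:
O = 1679236
A(j) = -31*j
(A(1169) - 1*(-2004041)) - (O - 1*(-973772)) = (-31*1169 - 1*(-2004041)) - (1679236 - 1*(-973772)) = (-36239 + 2004041) - (1679236 + 973772) = 1967802 - 1*2653008 = 1967802 - 2653008 = -685206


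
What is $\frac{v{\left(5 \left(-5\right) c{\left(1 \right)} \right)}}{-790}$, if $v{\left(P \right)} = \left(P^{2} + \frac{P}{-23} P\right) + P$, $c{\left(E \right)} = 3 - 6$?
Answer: $- \frac{25095}{3634} \approx -6.9056$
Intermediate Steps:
$c{\left(E \right)} = -3$ ($c{\left(E \right)} = 3 - 6 = -3$)
$v{\left(P \right)} = P + \frac{22 P^{2}}{23}$ ($v{\left(P \right)} = \left(P^{2} + P \left(- \frac{1}{23}\right) P\right) + P = \left(P^{2} + - \frac{P}{23} P\right) + P = \left(P^{2} - \frac{P^{2}}{23}\right) + P = \frac{22 P^{2}}{23} + P = P + \frac{22 P^{2}}{23}$)
$\frac{v{\left(5 \left(-5\right) c{\left(1 \right)} \right)}}{-790} = \frac{\frac{1}{23} \cdot 5 \left(-5\right) \left(-3\right) \left(23 + 22 \cdot 5 \left(-5\right) \left(-3\right)\right)}{-790} = \frac{\left(-25\right) \left(-3\right) \left(23 + 22 \left(\left(-25\right) \left(-3\right)\right)\right)}{23} \left(- \frac{1}{790}\right) = \frac{1}{23} \cdot 75 \left(23 + 22 \cdot 75\right) \left(- \frac{1}{790}\right) = \frac{1}{23} \cdot 75 \left(23 + 1650\right) \left(- \frac{1}{790}\right) = \frac{1}{23} \cdot 75 \cdot 1673 \left(- \frac{1}{790}\right) = \frac{125475}{23} \left(- \frac{1}{790}\right) = - \frac{25095}{3634}$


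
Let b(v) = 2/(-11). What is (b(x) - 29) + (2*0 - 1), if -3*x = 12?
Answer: -332/11 ≈ -30.182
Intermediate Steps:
x = -4 (x = -⅓*12 = -4)
b(v) = -2/11 (b(v) = 2*(-1/11) = -2/11)
(b(x) - 29) + (2*0 - 1) = (-2/11 - 29) + (2*0 - 1) = -321/11 + (0 - 1) = -321/11 - 1 = -332/11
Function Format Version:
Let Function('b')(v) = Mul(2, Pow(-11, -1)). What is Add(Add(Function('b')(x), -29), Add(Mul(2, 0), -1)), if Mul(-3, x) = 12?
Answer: Rational(-332, 11) ≈ -30.182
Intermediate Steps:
x = -4 (x = Mul(Rational(-1, 3), 12) = -4)
Function('b')(v) = Rational(-2, 11) (Function('b')(v) = Mul(2, Rational(-1, 11)) = Rational(-2, 11))
Add(Add(Function('b')(x), -29), Add(Mul(2, 0), -1)) = Add(Add(Rational(-2, 11), -29), Add(Mul(2, 0), -1)) = Add(Rational(-321, 11), Add(0, -1)) = Add(Rational(-321, 11), -1) = Rational(-332, 11)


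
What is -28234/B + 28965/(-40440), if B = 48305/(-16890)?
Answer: 257110867201/26046056 ≈ 9871.4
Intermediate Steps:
B = -9661/3378 (B = 48305*(-1/16890) = -9661/3378 ≈ -2.8600)
-28234/B + 28965/(-40440) = -28234/(-9661/3378) + 28965/(-40440) = -28234*(-3378/9661) + 28965*(-1/40440) = 95374452/9661 - 1931/2696 = 257110867201/26046056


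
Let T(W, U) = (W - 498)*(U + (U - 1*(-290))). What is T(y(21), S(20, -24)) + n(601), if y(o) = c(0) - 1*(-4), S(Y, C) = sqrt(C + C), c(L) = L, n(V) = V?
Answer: -142659 - 3952*I*sqrt(3) ≈ -1.4266e+5 - 6845.1*I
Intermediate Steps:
S(Y, C) = sqrt(2)*sqrt(C) (S(Y, C) = sqrt(2*C) = sqrt(2)*sqrt(C))
y(o) = 4 (y(o) = 0 - 1*(-4) = 0 + 4 = 4)
T(W, U) = (-498 + W)*(290 + 2*U) (T(W, U) = (-498 + W)*(U + (U + 290)) = (-498 + W)*(U + (290 + U)) = (-498 + W)*(290 + 2*U))
T(y(21), S(20, -24)) + n(601) = (-144420 - 996*sqrt(2)*sqrt(-24) + 290*4 + 2*(sqrt(2)*sqrt(-24))*4) + 601 = (-144420 - 996*sqrt(2)*2*I*sqrt(6) + 1160 + 2*(sqrt(2)*(2*I*sqrt(6)))*4) + 601 = (-144420 - 3984*I*sqrt(3) + 1160 + 2*(4*I*sqrt(3))*4) + 601 = (-144420 - 3984*I*sqrt(3) + 1160 + 32*I*sqrt(3)) + 601 = (-143260 - 3952*I*sqrt(3)) + 601 = -142659 - 3952*I*sqrt(3)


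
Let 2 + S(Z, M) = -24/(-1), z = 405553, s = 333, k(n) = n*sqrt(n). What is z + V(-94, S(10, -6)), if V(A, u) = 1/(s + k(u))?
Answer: 40653038606/100241 - 22*sqrt(22)/100241 ≈ 4.0555e+5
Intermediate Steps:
k(n) = n**(3/2)
S(Z, M) = 22 (S(Z, M) = -2 - 24/(-1) = -2 - 24*(-1) = -2 + 24 = 22)
V(A, u) = 1/(333 + u**(3/2))
z + V(-94, S(10, -6)) = 405553 + 1/(333 + 22**(3/2)) = 405553 + 1/(333 + 22*sqrt(22))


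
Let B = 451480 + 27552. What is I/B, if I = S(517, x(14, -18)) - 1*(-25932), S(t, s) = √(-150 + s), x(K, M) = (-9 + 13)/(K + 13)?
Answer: 6483/119758 + 17*I*√42/4311288 ≈ 0.054134 + 2.5554e-5*I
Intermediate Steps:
x(K, M) = 4/(13 + K)
B = 479032
I = 25932 + 17*I*√42/9 (I = √(-150 + 4/(13 + 14)) - 1*(-25932) = √(-150 + 4/27) + 25932 = √(-4046/27) + 25932 = 17*I*√42/9 + 25932 = 25932 + 17*I*√42/9 ≈ 25932.0 + 12.241*I)
I/B = (25932 + 17*I*√42/9)/479032 = (25932 + 17*I*√42/9)*(1/479032) = 6483/119758 + 17*I*√42/4311288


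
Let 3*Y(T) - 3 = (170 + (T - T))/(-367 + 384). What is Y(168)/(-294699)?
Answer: -13/884097 ≈ -1.4704e-5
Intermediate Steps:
Y(T) = 13/3 (Y(T) = 1 + ((170 + (T - T))/(-367 + 384))/3 = 1 + ((170 + 0)/17)/3 = 1 + (170*(1/17))/3 = 1 + (⅓)*10 = 1 + 10/3 = 13/3)
Y(168)/(-294699) = (13/3)/(-294699) = (13/3)*(-1/294699) = -13/884097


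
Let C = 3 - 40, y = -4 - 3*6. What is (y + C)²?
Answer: 3481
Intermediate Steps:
y = -22 (y = -4 - 18 = -22)
C = -37
(y + C)² = (-22 - 37)² = (-59)² = 3481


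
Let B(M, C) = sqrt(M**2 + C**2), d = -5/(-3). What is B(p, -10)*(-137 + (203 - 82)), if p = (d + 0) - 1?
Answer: -32*sqrt(226)/3 ≈ -160.36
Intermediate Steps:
d = 5/3 (d = -5*(-1/3) = 5/3 ≈ 1.6667)
p = 2/3 (p = (5/3 + 0) - 1 = 5/3 - 1 = 2/3 ≈ 0.66667)
B(M, C) = sqrt(C**2 + M**2)
B(p, -10)*(-137 + (203 - 82)) = sqrt((-10)**2 + (2/3)**2)*(-137 + (203 - 82)) = sqrt(100 + 4/9)*(-137 + 121) = sqrt(904/9)*(-16) = (2*sqrt(226)/3)*(-16) = -32*sqrt(226)/3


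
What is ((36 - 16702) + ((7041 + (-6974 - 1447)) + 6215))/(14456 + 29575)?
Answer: -11831/44031 ≈ -0.26870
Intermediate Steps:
((36 - 16702) + ((7041 + (-6974 - 1447)) + 6215))/(14456 + 29575) = (-16666 + ((7041 - 8421) + 6215))/44031 = (-16666 + (-1380 + 6215))*(1/44031) = (-16666 + 4835)*(1/44031) = -11831*1/44031 = -11831/44031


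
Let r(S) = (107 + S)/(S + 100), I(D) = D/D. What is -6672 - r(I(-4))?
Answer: -673980/101 ≈ -6673.1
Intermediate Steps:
I(D) = 1
r(S) = (107 + S)/(100 + S)
-6672 - r(I(-4)) = -6672 - (107 + 1)/(100 + 1) = -6672 - 108/101 = -673980/101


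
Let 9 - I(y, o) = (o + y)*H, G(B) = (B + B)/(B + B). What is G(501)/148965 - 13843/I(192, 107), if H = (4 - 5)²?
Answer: 412424557/8639970 ≈ 47.734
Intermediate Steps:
H = 1 (H = (-1)² = 1)
G(B) = 1 (G(B) = (2*B)/((2*B)) = (2*B)*(1/(2*B)) = 1)
I(y, o) = 9 - o - y (I(y, o) = 9 - (o + y) = 9 + (-o - y) = 9 - o - y)
G(501)/148965 - 13843/I(192, 107) = 1/148965 - 13843/(9 - 1*107 - 1*192) = 1*(1/148965) - 13843/(9 - 107 - 192) = 1/148965 - 13843/(-290) = 1/148965 - 13843*(-1/290) = 1/148965 + 13843/290 = 412424557/8639970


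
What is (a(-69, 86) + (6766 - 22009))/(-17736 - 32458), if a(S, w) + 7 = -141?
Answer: 15391/50194 ≈ 0.30663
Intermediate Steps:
a(S, w) = -148 (a(S, w) = -7 - 141 = -148)
(a(-69, 86) + (6766 - 22009))/(-17736 - 32458) = (-148 + (6766 - 22009))/(-17736 - 32458) = (-148 - 15243)/(-50194) = -15391*(-1/50194) = 15391/50194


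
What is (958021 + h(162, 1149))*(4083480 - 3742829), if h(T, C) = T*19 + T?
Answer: 327454520911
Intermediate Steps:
h(T, C) = 20*T (h(T, C) = 19*T + T = 20*T)
(958021 + h(162, 1149))*(4083480 - 3742829) = (958021 + 20*162)*(4083480 - 3742829) = (958021 + 3240)*340651 = 961261*340651 = 327454520911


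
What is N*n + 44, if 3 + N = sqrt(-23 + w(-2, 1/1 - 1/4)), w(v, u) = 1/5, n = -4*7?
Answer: 128 - 28*I*sqrt(570)/5 ≈ 128.0 - 133.7*I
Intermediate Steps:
n = -28
w(v, u) = 1/5
N = -3 + I*sqrt(570)/5 (N = -3 + sqrt(-23 + 1/5) = -3 + sqrt(-114/5) = -3 + I*sqrt(570)/5 ≈ -3.0 + 4.7749*I)
N*n + 44 = (-3 + I*sqrt(570)/5)*(-28) + 44 = (84 - 28*I*sqrt(570)/5) + 44 = 128 - 28*I*sqrt(570)/5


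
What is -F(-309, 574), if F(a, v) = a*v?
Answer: 177366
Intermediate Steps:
-F(-309, 574) = -(-309)*574 = -1*(-177366) = 177366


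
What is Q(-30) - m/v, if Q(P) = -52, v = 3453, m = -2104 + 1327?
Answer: -59593/1151 ≈ -51.775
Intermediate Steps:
m = -777
Q(-30) - m/v = -52 - (-777)/3453 = -52 - 1*(-259/1151) = -52 + 259/1151 = -59593/1151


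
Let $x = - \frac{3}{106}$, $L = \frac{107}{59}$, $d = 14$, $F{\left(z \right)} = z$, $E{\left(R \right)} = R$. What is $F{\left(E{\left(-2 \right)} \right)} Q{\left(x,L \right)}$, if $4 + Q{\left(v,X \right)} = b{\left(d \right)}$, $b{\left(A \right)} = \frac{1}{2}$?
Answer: $7$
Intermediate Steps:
$L = \frac{107}{59}$ ($L = 107 \cdot \frac{1}{59} = \frac{107}{59} \approx 1.8136$)
$b{\left(A \right)} = \frac{1}{2}$
$x = - \frac{3}{106}$ ($x = \left(-3\right) \frac{1}{106} = - \frac{3}{106} \approx -0.028302$)
$Q{\left(v,X \right)} = - \frac{7}{2}$ ($Q{\left(v,X \right)} = -4 + \frac{1}{2} = - \frac{7}{2}$)
$F{\left(E{\left(-2 \right)} \right)} Q{\left(x,L \right)} = \left(-2\right) \left(- \frac{7}{2}\right) = 7$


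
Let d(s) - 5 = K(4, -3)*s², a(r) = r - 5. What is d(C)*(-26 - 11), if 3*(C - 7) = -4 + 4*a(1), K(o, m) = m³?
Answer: -74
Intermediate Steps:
a(r) = -5 + r
C = ⅓ (C = 7 + (-4 + 4*(-5 + 1))/3 = 7 + (-4 + 4*(-4))/3 = 7 + (-4 - 16)/3 = 7 + (⅓)*(-20) = 7 - 20/3 = ⅓ ≈ 0.33333)
d(s) = 5 - 27*s² (d(s) = 5 + (-3)³*s² = 5 - 27*s²)
d(C)*(-26 - 11) = (5 - 27*(⅓)²)*(-26 - 11) = (5 - 27*⅑)*(-37) = (5 - 3)*(-37) = 2*(-37) = -74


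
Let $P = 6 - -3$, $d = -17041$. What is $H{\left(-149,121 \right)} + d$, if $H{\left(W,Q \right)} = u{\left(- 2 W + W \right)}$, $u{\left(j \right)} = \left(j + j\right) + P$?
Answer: $-16734$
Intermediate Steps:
$P = 9$ ($P = 6 + 3 = 9$)
$u{\left(j \right)} = 9 + 2 j$ ($u{\left(j \right)} = \left(j + j\right) + 9 = 2 j + 9 = 9 + 2 j$)
$H{\left(W,Q \right)} = 9 - 2 W$ ($H{\left(W,Q \right)} = 9 + 2 \left(- 2 W + W\right) = 9 + 2 \left(- W\right) = 9 - 2 W$)
$H{\left(-149,121 \right)} + d = \left(9 - -298\right) - 17041 = \left(9 + 298\right) - 17041 = 307 - 17041 = -16734$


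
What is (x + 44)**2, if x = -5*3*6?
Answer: 2116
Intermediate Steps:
x = -90 (x = -15*6 = -90)
(x + 44)**2 = (-90 + 44)**2 = (-46)**2 = 2116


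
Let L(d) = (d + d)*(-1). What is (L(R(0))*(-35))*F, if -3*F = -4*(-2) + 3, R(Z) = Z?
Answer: 0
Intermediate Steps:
L(d) = -2*d (L(d) = (2*d)*(-1) = -2*d)
F = -11/3 (F = -(-4*(-2) + 3)/3 = -(8 + 3)/3 = -⅓*11 = -11/3 ≈ -3.6667)
(L(R(0))*(-35))*F = (-2*0*(-35))*(-11/3) = (0*(-35))*(-11/3) = 0*(-11/3) = 0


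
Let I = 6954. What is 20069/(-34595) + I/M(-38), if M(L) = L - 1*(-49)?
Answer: 21850261/34595 ≈ 631.60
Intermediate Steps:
M(L) = 49 + L (M(L) = L + 49 = 49 + L)
20069/(-34595) + I/M(-38) = 20069/(-34595) + 6954/(49 - 38) = 20069*(-1/34595) + 6954/11 = -20069/34595 + 6954*(1/11) = -20069/34595 + 6954/11 = 21850261/34595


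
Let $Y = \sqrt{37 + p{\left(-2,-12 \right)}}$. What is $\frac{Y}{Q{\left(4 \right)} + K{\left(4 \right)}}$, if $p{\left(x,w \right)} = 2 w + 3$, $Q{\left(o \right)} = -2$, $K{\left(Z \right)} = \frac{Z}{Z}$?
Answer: $-4$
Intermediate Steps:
$K{\left(Z \right)} = 1$
$p{\left(x,w \right)} = 3 + 2 w$
$Y = 4$ ($Y = \sqrt{37 + \left(3 + 2 \left(-12\right)\right)} = \sqrt{37 + \left(3 - 24\right)} = \sqrt{37 - 21} = \sqrt{16} = 4$)
$\frac{Y}{Q{\left(4 \right)} + K{\left(4 \right)}} = \frac{4}{-2 + 1} = \frac{4}{-1} = 4 \left(-1\right) = -4$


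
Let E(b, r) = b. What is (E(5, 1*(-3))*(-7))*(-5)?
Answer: 175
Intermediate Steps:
(E(5, 1*(-3))*(-7))*(-5) = (5*(-7))*(-5) = -35*(-5) = 175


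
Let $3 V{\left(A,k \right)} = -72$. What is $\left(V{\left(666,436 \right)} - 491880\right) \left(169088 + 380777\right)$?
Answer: $-270480792960$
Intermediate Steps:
$V{\left(A,k \right)} = -24$ ($V{\left(A,k \right)} = \frac{1}{3} \left(-72\right) = -24$)
$\left(V{\left(666,436 \right)} - 491880\right) \left(169088 + 380777\right) = \left(-24 - 491880\right) \left(169088 + 380777\right) = \left(-491904\right) 549865 = -270480792960$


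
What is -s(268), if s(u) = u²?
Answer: -71824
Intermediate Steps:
-s(268) = -1*268² = -1*71824 = -71824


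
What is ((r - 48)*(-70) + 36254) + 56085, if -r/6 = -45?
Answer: 76799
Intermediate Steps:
r = 270 (r = -6*(-45) = 270)
((r - 48)*(-70) + 36254) + 56085 = ((270 - 48)*(-70) + 36254) + 56085 = (222*(-70) + 36254) + 56085 = (-15540 + 36254) + 56085 = 20714 + 56085 = 76799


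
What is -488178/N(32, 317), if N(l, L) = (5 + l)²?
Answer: -13194/37 ≈ -356.59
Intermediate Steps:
-488178/N(32, 317) = -488178/(5 + 32)² = -488178/(37²) = -488178/1369 = -488178*1/1369 = -13194/37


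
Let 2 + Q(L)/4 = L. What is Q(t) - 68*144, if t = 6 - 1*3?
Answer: -9788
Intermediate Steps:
t = 3 (t = 6 - 3 = 3)
Q(L) = -8 + 4*L
Q(t) - 68*144 = (-8 + 4*3) - 68*144 = (-8 + 12) - 9792 = 4 - 9792 = -9788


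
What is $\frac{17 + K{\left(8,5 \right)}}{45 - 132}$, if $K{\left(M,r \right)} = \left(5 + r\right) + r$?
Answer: $- \frac{32}{87} \approx -0.36782$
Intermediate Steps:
$K{\left(M,r \right)} = 5 + 2 r$
$\frac{17 + K{\left(8,5 \right)}}{45 - 132} = \frac{17 + \left(5 + 2 \cdot 5\right)}{45 - 132} = \frac{17 + \left(5 + 10\right)}{-87} = - \frac{17 + 15}{87} = \left(- \frac{1}{87}\right) 32 = - \frac{32}{87}$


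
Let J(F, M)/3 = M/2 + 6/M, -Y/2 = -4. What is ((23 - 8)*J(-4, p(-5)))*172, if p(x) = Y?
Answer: 36765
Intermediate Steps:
Y = 8 (Y = -2*(-4) = 8)
p(x) = 8
J(F, M) = 18/M + 3*M/2 (J(F, M) = 3*(M/2 + 6/M) = 18/M + 3*M/2)
((23 - 8)*J(-4, p(-5)))*172 = ((23 - 8)*(18/8 + (3/2)*8))*172 = (15*(18*(1/8) + 12))*172 = (15*(9/4 + 12))*172 = (15*(57/4))*172 = (855/4)*172 = 36765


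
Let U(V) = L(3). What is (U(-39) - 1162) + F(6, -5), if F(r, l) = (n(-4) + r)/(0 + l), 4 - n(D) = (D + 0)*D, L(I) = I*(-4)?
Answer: -5864/5 ≈ -1172.8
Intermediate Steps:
L(I) = -4*I
U(V) = -12 (U(V) = -4*3 = -12)
n(D) = 4 - D² (n(D) = 4 - (D + 0)*D = 4 - D*D = 4 - D²)
F(r, l) = (-12 + r)/l (F(r, l) = ((4 - 1*(-4)²) + r)/(0 + l) = ((4 - 1*16) + r)/l = ((4 - 16) + r)/l = (-12 + r)/l)
(U(-39) - 1162) + F(6, -5) = (-12 - 1162) + (-12 + 6)/(-5) = -1174 - ⅕*(-6) = -1174 + 6/5 = -5864/5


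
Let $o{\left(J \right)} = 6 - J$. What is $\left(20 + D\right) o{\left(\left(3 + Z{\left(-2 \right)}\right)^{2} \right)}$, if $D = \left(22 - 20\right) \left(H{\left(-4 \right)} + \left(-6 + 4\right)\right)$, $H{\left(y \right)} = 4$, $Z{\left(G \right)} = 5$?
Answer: $-1392$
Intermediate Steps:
$D = 4$ ($D = \left(22 - 20\right) \left(4 + \left(-6 + 4\right)\right) = 2 \left(4 - 2\right) = 2 \cdot 2 = 4$)
$\left(20 + D\right) o{\left(\left(3 + Z{\left(-2 \right)}\right)^{2} \right)} = \left(20 + 4\right) \left(6 - \left(3 + 5\right)^{2}\right) = 24 \left(6 - 8^{2}\right) = 24 \left(6 - 64\right) = 24 \left(-58\right) = -1392$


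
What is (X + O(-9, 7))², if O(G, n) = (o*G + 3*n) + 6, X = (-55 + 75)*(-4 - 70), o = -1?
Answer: 2085136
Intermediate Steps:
X = -1480 (X = 20*(-74) = -1480)
O(G, n) = 6 - G + 3*n (O(G, n) = (-G + 3*n) + 6 = 6 - G + 3*n)
(X + O(-9, 7))² = (-1480 + (6 - 1*(-9) + 3*7))² = (-1480 + (6 + 9 + 21))² = (-1480 + 36)² = (-1444)² = 2085136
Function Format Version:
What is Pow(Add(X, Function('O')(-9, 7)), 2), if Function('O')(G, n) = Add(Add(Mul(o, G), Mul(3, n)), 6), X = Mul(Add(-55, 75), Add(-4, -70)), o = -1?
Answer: 2085136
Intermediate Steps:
X = -1480 (X = Mul(20, -74) = -1480)
Function('O')(G, n) = Add(6, Mul(-1, G), Mul(3, n)) (Function('O')(G, n) = Add(Add(Mul(-1, G), Mul(3, n)), 6) = Add(6, Mul(-1, G), Mul(3, n)))
Pow(Add(X, Function('O')(-9, 7)), 2) = Pow(Add(-1480, Add(6, Mul(-1, -9), Mul(3, 7))), 2) = Pow(Add(-1480, Add(6, 9, 21)), 2) = Pow(Add(-1480, 36), 2) = Pow(-1444, 2) = 2085136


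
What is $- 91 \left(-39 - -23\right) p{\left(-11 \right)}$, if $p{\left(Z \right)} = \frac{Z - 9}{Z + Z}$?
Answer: $\frac{14560}{11} \approx 1323.6$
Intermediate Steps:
$p{\left(Z \right)} = \frac{-9 + Z}{2 Z}$
$- 91 \left(-39 - -23\right) p{\left(-11 \right)} = - 91 \left(-39 - -23\right) \frac{-9 - 11}{2 \left(-11\right)} = - 91 \left(-39 + 23\right) \frac{1}{2} \left(- \frac{1}{11}\right) \left(-20\right) = \left(-91\right) \left(-16\right) \frac{10}{11} = 1456 \cdot \frac{10}{11} = \frac{14560}{11}$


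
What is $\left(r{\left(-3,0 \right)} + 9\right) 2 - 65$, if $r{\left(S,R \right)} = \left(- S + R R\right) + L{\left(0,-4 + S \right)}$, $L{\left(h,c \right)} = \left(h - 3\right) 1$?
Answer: $-47$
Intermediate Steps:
$L{\left(h,c \right)} = -3 + h$ ($L{\left(h,c \right)} = \left(-3 + h\right) 1 = -3 + h$)
$r{\left(S,R \right)} = -3 + R^{2} - S$ ($r{\left(S,R \right)} = \left(- S + R R\right) + \left(-3 + 0\right) = \left(- S + R^{2}\right) - 3 = \left(R^{2} - S\right) - 3 = -3 + R^{2} - S$)
$\left(r{\left(-3,0 \right)} + 9\right) 2 - 65 = \left(\left(-3 + 0^{2} - -3\right) + 9\right) 2 - 65 = \left(\left(-3 + 0 + 3\right) + 9\right) 2 - 65 = \left(0 + 9\right) 2 - 65 = 9 \cdot 2 - 65 = 18 - 65 = -47$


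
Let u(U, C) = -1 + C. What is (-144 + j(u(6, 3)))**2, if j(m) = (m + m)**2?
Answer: 16384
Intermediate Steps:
j(m) = 4*m**2 (j(m) = (2*m)**2 = 4*m**2)
(-144 + j(u(6, 3)))**2 = (-144 + 4*(-1 + 3)**2)**2 = (-144 + 4*2**2)**2 = (-144 + 4*4)**2 = (-144 + 16)**2 = (-128)**2 = 16384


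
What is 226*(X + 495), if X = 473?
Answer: 218768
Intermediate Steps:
226*(X + 495) = 226*(473 + 495) = 226*968 = 218768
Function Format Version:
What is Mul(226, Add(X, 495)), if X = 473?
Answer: 218768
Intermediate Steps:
Mul(226, Add(X, 495)) = Mul(226, Add(473, 495)) = Mul(226, 968) = 218768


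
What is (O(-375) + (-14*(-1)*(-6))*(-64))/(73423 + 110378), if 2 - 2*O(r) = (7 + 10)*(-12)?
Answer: 5479/183801 ≈ 0.029809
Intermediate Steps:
O(r) = 103 (O(r) = 1 - (7 + 10)*(-12)/2 = 1 - 17*(-12)/2 = 1 - ½*(-204) = 1 + 102 = 103)
(O(-375) + (-14*(-1)*(-6))*(-64))/(73423 + 110378) = (103 + (-14*(-1)*(-6))*(-64))/(73423 + 110378) = (103 + (14*(-6))*(-64))/183801 = (103 - 84*(-64))*(1/183801) = (103 + 5376)*(1/183801) = 5479*(1/183801) = 5479/183801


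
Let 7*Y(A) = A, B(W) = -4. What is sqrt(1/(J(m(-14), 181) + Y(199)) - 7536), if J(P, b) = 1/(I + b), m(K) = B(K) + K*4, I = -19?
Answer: I*sqrt(7835444262570)/32245 ≈ 86.81*I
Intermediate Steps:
m(K) = -4 + 4*K (m(K) = -4 + K*4 = -4 + 4*K)
J(P, b) = 1/(-19 + b)
Y(A) = A/7
sqrt(1/(J(m(-14), 181) + Y(199)) - 7536) = sqrt(1/(1/(-19 + 181) + (1/7)*199) - 7536) = sqrt(1/(1/162 + 199/7) - 7536) = sqrt(1/(32245/1134) - 7536) = sqrt(1134/32245 - 7536) = sqrt(-242997186/32245) = I*sqrt(7835444262570)/32245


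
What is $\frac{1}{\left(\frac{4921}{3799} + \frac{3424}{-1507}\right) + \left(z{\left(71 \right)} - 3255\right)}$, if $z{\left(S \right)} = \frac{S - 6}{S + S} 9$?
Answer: $- \frac{812963206}{2643640095843} \approx -0.00030752$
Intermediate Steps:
$z{\left(S \right)} = \frac{9 \left(-6 + S\right)}{2 S}$ ($z{\left(S \right)} = \frac{-6 + S}{2 S} 9 = \frac{9 \left(-6 + S\right)}{2 S}$)
$\frac{1}{\left(\frac{4921}{3799} + \frac{3424}{-1507}\right) + \left(z{\left(71 \right)} - 3255\right)} = \frac{1}{\left(\frac{4921}{3799} + \frac{3424}{-1507}\right) - \left(\frac{6501}{2} + \frac{27}{71}\right)} = \frac{1}{\left(4921 \cdot \frac{1}{3799} + 3424 \left(- \frac{1}{1507}\right)\right) + \left(\left(\frac{9}{2} - \frac{27}{71}\right) - 3255\right)} = \frac{1}{\left(\frac{4921}{3799} - \frac{3424}{1507}\right) + \left(\left(\frac{9}{2} - \frac{27}{71}\right) - 3255\right)} = \frac{1}{- \frac{5591829}{5725093} + \left(\frac{585}{142} - 3255\right)} = \frac{1}{- \frac{5591829}{5725093} - \frac{461625}{142}} = \frac{1}{- \frac{2643640095843}{812963206}} = - \frac{812963206}{2643640095843}$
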